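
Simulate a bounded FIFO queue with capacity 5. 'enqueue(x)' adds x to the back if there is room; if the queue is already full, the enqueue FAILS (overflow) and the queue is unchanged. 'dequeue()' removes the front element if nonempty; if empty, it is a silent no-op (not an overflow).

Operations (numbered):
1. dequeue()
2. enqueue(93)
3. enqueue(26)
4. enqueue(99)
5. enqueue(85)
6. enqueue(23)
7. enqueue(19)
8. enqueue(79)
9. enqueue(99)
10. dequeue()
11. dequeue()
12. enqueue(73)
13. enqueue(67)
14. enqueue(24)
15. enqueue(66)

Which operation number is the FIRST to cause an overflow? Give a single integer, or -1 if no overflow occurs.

1. dequeue(): empty, no-op, size=0
2. enqueue(93): size=1
3. enqueue(26): size=2
4. enqueue(99): size=3
5. enqueue(85): size=4
6. enqueue(23): size=5
7. enqueue(19): size=5=cap → OVERFLOW (fail)
8. enqueue(79): size=5=cap → OVERFLOW (fail)
9. enqueue(99): size=5=cap → OVERFLOW (fail)
10. dequeue(): size=4
11. dequeue(): size=3
12. enqueue(73): size=4
13. enqueue(67): size=5
14. enqueue(24): size=5=cap → OVERFLOW (fail)
15. enqueue(66): size=5=cap → OVERFLOW (fail)

Answer: 7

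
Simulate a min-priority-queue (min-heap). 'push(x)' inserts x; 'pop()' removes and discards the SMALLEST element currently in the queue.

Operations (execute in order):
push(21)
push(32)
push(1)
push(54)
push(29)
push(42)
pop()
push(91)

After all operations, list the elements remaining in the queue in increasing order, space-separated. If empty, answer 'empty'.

push(21): heap contents = [21]
push(32): heap contents = [21, 32]
push(1): heap contents = [1, 21, 32]
push(54): heap contents = [1, 21, 32, 54]
push(29): heap contents = [1, 21, 29, 32, 54]
push(42): heap contents = [1, 21, 29, 32, 42, 54]
pop() → 1: heap contents = [21, 29, 32, 42, 54]
push(91): heap contents = [21, 29, 32, 42, 54, 91]

Answer: 21 29 32 42 54 91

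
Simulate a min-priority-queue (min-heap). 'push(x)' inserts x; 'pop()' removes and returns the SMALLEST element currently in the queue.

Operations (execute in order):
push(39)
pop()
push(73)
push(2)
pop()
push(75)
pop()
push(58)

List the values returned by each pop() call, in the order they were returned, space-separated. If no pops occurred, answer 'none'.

Answer: 39 2 73

Derivation:
push(39): heap contents = [39]
pop() → 39: heap contents = []
push(73): heap contents = [73]
push(2): heap contents = [2, 73]
pop() → 2: heap contents = [73]
push(75): heap contents = [73, 75]
pop() → 73: heap contents = [75]
push(58): heap contents = [58, 75]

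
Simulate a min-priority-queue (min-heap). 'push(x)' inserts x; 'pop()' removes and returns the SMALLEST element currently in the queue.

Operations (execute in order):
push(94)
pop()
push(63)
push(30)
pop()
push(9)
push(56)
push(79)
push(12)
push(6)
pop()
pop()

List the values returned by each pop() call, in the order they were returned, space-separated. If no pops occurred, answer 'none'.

Answer: 94 30 6 9

Derivation:
push(94): heap contents = [94]
pop() → 94: heap contents = []
push(63): heap contents = [63]
push(30): heap contents = [30, 63]
pop() → 30: heap contents = [63]
push(9): heap contents = [9, 63]
push(56): heap contents = [9, 56, 63]
push(79): heap contents = [9, 56, 63, 79]
push(12): heap contents = [9, 12, 56, 63, 79]
push(6): heap contents = [6, 9, 12, 56, 63, 79]
pop() → 6: heap contents = [9, 12, 56, 63, 79]
pop() → 9: heap contents = [12, 56, 63, 79]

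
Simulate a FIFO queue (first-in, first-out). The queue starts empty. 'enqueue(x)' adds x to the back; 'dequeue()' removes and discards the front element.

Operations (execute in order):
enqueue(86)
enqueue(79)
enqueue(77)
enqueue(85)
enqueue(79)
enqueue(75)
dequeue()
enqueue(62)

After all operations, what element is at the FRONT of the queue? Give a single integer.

Answer: 79

Derivation:
enqueue(86): queue = [86]
enqueue(79): queue = [86, 79]
enqueue(77): queue = [86, 79, 77]
enqueue(85): queue = [86, 79, 77, 85]
enqueue(79): queue = [86, 79, 77, 85, 79]
enqueue(75): queue = [86, 79, 77, 85, 79, 75]
dequeue(): queue = [79, 77, 85, 79, 75]
enqueue(62): queue = [79, 77, 85, 79, 75, 62]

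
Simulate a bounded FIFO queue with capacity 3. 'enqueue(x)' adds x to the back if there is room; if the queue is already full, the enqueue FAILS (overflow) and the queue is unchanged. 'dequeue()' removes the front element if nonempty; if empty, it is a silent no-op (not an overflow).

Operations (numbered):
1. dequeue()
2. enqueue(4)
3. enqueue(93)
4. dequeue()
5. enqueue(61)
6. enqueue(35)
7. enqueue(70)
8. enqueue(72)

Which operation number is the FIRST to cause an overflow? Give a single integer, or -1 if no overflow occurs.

Answer: 7

Derivation:
1. dequeue(): empty, no-op, size=0
2. enqueue(4): size=1
3. enqueue(93): size=2
4. dequeue(): size=1
5. enqueue(61): size=2
6. enqueue(35): size=3
7. enqueue(70): size=3=cap → OVERFLOW (fail)
8. enqueue(72): size=3=cap → OVERFLOW (fail)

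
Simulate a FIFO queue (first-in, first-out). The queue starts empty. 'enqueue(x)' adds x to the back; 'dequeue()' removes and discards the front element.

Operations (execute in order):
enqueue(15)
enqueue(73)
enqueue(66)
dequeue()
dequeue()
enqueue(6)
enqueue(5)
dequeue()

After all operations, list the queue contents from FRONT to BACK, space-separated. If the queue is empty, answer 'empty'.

enqueue(15): [15]
enqueue(73): [15, 73]
enqueue(66): [15, 73, 66]
dequeue(): [73, 66]
dequeue(): [66]
enqueue(6): [66, 6]
enqueue(5): [66, 6, 5]
dequeue(): [6, 5]

Answer: 6 5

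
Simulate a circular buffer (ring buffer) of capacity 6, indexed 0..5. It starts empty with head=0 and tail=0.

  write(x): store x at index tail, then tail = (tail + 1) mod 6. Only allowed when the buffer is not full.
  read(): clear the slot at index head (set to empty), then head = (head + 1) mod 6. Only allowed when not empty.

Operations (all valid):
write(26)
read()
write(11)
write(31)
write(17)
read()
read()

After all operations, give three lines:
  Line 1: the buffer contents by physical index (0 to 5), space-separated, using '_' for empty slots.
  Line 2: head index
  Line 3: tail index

write(26): buf=[26 _ _ _ _ _], head=0, tail=1, size=1
read(): buf=[_ _ _ _ _ _], head=1, tail=1, size=0
write(11): buf=[_ 11 _ _ _ _], head=1, tail=2, size=1
write(31): buf=[_ 11 31 _ _ _], head=1, tail=3, size=2
write(17): buf=[_ 11 31 17 _ _], head=1, tail=4, size=3
read(): buf=[_ _ 31 17 _ _], head=2, tail=4, size=2
read(): buf=[_ _ _ 17 _ _], head=3, tail=4, size=1

Answer: _ _ _ 17 _ _
3
4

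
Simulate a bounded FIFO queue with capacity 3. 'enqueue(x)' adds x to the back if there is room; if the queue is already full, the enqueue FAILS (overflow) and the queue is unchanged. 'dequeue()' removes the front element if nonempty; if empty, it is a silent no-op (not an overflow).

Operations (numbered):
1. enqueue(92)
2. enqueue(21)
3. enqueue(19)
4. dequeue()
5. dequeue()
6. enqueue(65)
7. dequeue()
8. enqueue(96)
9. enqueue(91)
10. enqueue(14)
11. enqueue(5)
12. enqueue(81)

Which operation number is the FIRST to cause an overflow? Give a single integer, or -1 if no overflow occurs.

1. enqueue(92): size=1
2. enqueue(21): size=2
3. enqueue(19): size=3
4. dequeue(): size=2
5. dequeue(): size=1
6. enqueue(65): size=2
7. dequeue(): size=1
8. enqueue(96): size=2
9. enqueue(91): size=3
10. enqueue(14): size=3=cap → OVERFLOW (fail)
11. enqueue(5): size=3=cap → OVERFLOW (fail)
12. enqueue(81): size=3=cap → OVERFLOW (fail)

Answer: 10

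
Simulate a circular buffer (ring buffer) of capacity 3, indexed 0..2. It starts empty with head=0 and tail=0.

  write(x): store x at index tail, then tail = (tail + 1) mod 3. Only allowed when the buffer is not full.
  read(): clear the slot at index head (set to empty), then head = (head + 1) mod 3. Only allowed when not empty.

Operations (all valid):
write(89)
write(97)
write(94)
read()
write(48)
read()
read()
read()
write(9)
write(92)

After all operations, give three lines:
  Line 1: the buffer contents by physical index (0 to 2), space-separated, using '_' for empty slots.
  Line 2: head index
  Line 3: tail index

write(89): buf=[89 _ _], head=0, tail=1, size=1
write(97): buf=[89 97 _], head=0, tail=2, size=2
write(94): buf=[89 97 94], head=0, tail=0, size=3
read(): buf=[_ 97 94], head=1, tail=0, size=2
write(48): buf=[48 97 94], head=1, tail=1, size=3
read(): buf=[48 _ 94], head=2, tail=1, size=2
read(): buf=[48 _ _], head=0, tail=1, size=1
read(): buf=[_ _ _], head=1, tail=1, size=0
write(9): buf=[_ 9 _], head=1, tail=2, size=1
write(92): buf=[_ 9 92], head=1, tail=0, size=2

Answer: _ 9 92
1
0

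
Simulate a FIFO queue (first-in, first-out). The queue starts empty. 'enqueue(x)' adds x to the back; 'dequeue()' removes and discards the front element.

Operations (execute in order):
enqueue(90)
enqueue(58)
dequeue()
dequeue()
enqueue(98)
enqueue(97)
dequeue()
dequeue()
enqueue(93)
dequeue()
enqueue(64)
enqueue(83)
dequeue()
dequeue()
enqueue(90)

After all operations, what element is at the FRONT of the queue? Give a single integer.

enqueue(90): queue = [90]
enqueue(58): queue = [90, 58]
dequeue(): queue = [58]
dequeue(): queue = []
enqueue(98): queue = [98]
enqueue(97): queue = [98, 97]
dequeue(): queue = [97]
dequeue(): queue = []
enqueue(93): queue = [93]
dequeue(): queue = []
enqueue(64): queue = [64]
enqueue(83): queue = [64, 83]
dequeue(): queue = [83]
dequeue(): queue = []
enqueue(90): queue = [90]

Answer: 90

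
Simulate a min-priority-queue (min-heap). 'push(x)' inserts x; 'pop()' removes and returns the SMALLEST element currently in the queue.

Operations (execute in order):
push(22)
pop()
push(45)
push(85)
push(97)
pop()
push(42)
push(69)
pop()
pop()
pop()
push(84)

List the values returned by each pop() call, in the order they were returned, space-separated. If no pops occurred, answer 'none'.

push(22): heap contents = [22]
pop() → 22: heap contents = []
push(45): heap contents = [45]
push(85): heap contents = [45, 85]
push(97): heap contents = [45, 85, 97]
pop() → 45: heap contents = [85, 97]
push(42): heap contents = [42, 85, 97]
push(69): heap contents = [42, 69, 85, 97]
pop() → 42: heap contents = [69, 85, 97]
pop() → 69: heap contents = [85, 97]
pop() → 85: heap contents = [97]
push(84): heap contents = [84, 97]

Answer: 22 45 42 69 85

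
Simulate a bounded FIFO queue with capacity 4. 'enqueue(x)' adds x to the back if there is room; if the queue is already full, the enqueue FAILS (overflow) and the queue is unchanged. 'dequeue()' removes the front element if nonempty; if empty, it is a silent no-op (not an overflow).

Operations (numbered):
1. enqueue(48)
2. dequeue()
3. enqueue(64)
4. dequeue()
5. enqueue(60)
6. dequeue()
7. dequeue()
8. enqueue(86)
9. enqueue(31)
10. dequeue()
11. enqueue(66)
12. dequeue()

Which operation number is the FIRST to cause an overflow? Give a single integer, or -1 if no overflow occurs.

Answer: -1

Derivation:
1. enqueue(48): size=1
2. dequeue(): size=0
3. enqueue(64): size=1
4. dequeue(): size=0
5. enqueue(60): size=1
6. dequeue(): size=0
7. dequeue(): empty, no-op, size=0
8. enqueue(86): size=1
9. enqueue(31): size=2
10. dequeue(): size=1
11. enqueue(66): size=2
12. dequeue(): size=1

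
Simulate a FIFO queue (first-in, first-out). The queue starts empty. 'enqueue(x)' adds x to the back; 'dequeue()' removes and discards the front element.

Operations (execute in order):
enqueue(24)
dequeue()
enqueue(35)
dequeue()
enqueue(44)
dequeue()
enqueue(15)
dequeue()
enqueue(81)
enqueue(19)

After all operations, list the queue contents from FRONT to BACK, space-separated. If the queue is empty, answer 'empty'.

enqueue(24): [24]
dequeue(): []
enqueue(35): [35]
dequeue(): []
enqueue(44): [44]
dequeue(): []
enqueue(15): [15]
dequeue(): []
enqueue(81): [81]
enqueue(19): [81, 19]

Answer: 81 19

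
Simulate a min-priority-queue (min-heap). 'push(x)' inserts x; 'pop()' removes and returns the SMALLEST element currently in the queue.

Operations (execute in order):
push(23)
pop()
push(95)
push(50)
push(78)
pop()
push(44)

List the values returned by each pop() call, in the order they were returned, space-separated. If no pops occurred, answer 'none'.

Answer: 23 50

Derivation:
push(23): heap contents = [23]
pop() → 23: heap contents = []
push(95): heap contents = [95]
push(50): heap contents = [50, 95]
push(78): heap contents = [50, 78, 95]
pop() → 50: heap contents = [78, 95]
push(44): heap contents = [44, 78, 95]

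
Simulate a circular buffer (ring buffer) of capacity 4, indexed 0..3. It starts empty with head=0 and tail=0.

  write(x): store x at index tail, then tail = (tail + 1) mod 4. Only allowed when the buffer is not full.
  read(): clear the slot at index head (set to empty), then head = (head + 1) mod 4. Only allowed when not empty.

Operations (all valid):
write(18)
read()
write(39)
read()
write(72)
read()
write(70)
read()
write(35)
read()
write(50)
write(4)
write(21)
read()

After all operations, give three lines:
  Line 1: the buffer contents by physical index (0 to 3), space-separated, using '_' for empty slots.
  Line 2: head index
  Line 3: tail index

Answer: _ _ 4 21
2
0

Derivation:
write(18): buf=[18 _ _ _], head=0, tail=1, size=1
read(): buf=[_ _ _ _], head=1, tail=1, size=0
write(39): buf=[_ 39 _ _], head=1, tail=2, size=1
read(): buf=[_ _ _ _], head=2, tail=2, size=0
write(72): buf=[_ _ 72 _], head=2, tail=3, size=1
read(): buf=[_ _ _ _], head=3, tail=3, size=0
write(70): buf=[_ _ _ 70], head=3, tail=0, size=1
read(): buf=[_ _ _ _], head=0, tail=0, size=0
write(35): buf=[35 _ _ _], head=0, tail=1, size=1
read(): buf=[_ _ _ _], head=1, tail=1, size=0
write(50): buf=[_ 50 _ _], head=1, tail=2, size=1
write(4): buf=[_ 50 4 _], head=1, tail=3, size=2
write(21): buf=[_ 50 4 21], head=1, tail=0, size=3
read(): buf=[_ _ 4 21], head=2, tail=0, size=2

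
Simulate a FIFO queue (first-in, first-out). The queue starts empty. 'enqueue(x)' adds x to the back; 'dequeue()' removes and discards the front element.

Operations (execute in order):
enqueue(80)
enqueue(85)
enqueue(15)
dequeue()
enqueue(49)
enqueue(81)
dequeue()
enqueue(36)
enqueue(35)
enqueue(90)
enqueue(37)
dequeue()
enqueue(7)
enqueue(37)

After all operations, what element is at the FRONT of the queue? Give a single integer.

Answer: 49

Derivation:
enqueue(80): queue = [80]
enqueue(85): queue = [80, 85]
enqueue(15): queue = [80, 85, 15]
dequeue(): queue = [85, 15]
enqueue(49): queue = [85, 15, 49]
enqueue(81): queue = [85, 15, 49, 81]
dequeue(): queue = [15, 49, 81]
enqueue(36): queue = [15, 49, 81, 36]
enqueue(35): queue = [15, 49, 81, 36, 35]
enqueue(90): queue = [15, 49, 81, 36, 35, 90]
enqueue(37): queue = [15, 49, 81, 36, 35, 90, 37]
dequeue(): queue = [49, 81, 36, 35, 90, 37]
enqueue(7): queue = [49, 81, 36, 35, 90, 37, 7]
enqueue(37): queue = [49, 81, 36, 35, 90, 37, 7, 37]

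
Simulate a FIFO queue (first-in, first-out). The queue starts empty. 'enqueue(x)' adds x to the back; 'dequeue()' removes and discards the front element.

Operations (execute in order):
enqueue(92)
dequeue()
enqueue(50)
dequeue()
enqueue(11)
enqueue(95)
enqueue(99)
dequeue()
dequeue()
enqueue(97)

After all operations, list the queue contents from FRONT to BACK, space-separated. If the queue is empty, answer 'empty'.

enqueue(92): [92]
dequeue(): []
enqueue(50): [50]
dequeue(): []
enqueue(11): [11]
enqueue(95): [11, 95]
enqueue(99): [11, 95, 99]
dequeue(): [95, 99]
dequeue(): [99]
enqueue(97): [99, 97]

Answer: 99 97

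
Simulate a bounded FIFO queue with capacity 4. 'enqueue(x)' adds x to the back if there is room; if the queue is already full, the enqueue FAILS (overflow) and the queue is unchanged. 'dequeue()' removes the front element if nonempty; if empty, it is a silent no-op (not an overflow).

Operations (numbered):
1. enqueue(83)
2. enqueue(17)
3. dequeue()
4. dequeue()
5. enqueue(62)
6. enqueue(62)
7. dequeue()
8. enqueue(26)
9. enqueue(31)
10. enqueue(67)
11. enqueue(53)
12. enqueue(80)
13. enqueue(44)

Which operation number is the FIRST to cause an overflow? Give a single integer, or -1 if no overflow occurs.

1. enqueue(83): size=1
2. enqueue(17): size=2
3. dequeue(): size=1
4. dequeue(): size=0
5. enqueue(62): size=1
6. enqueue(62): size=2
7. dequeue(): size=1
8. enqueue(26): size=2
9. enqueue(31): size=3
10. enqueue(67): size=4
11. enqueue(53): size=4=cap → OVERFLOW (fail)
12. enqueue(80): size=4=cap → OVERFLOW (fail)
13. enqueue(44): size=4=cap → OVERFLOW (fail)

Answer: 11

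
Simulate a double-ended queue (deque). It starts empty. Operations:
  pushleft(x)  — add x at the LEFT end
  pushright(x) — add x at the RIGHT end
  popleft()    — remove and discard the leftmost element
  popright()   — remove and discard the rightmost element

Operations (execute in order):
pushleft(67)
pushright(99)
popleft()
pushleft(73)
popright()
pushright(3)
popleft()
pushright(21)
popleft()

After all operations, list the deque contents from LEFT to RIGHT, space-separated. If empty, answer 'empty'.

pushleft(67): [67]
pushright(99): [67, 99]
popleft(): [99]
pushleft(73): [73, 99]
popright(): [73]
pushright(3): [73, 3]
popleft(): [3]
pushright(21): [3, 21]
popleft(): [21]

Answer: 21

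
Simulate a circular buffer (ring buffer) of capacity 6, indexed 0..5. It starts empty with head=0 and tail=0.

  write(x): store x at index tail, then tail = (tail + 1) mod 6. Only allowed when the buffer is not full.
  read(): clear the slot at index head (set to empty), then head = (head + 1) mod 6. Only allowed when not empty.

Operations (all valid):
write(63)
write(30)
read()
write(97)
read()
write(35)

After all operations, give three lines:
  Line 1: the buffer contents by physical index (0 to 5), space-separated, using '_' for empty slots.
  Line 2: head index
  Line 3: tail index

write(63): buf=[63 _ _ _ _ _], head=0, tail=1, size=1
write(30): buf=[63 30 _ _ _ _], head=0, tail=2, size=2
read(): buf=[_ 30 _ _ _ _], head=1, tail=2, size=1
write(97): buf=[_ 30 97 _ _ _], head=1, tail=3, size=2
read(): buf=[_ _ 97 _ _ _], head=2, tail=3, size=1
write(35): buf=[_ _ 97 35 _ _], head=2, tail=4, size=2

Answer: _ _ 97 35 _ _
2
4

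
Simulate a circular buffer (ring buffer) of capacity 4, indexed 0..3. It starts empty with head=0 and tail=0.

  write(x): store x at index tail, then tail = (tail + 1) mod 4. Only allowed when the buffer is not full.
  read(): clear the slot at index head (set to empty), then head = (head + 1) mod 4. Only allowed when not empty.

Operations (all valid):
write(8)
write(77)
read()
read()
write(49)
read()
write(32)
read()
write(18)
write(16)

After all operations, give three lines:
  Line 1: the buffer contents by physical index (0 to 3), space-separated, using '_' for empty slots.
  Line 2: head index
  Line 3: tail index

Answer: 18 16 _ _
0
2

Derivation:
write(8): buf=[8 _ _ _], head=0, tail=1, size=1
write(77): buf=[8 77 _ _], head=0, tail=2, size=2
read(): buf=[_ 77 _ _], head=1, tail=2, size=1
read(): buf=[_ _ _ _], head=2, tail=2, size=0
write(49): buf=[_ _ 49 _], head=2, tail=3, size=1
read(): buf=[_ _ _ _], head=3, tail=3, size=0
write(32): buf=[_ _ _ 32], head=3, tail=0, size=1
read(): buf=[_ _ _ _], head=0, tail=0, size=0
write(18): buf=[18 _ _ _], head=0, tail=1, size=1
write(16): buf=[18 16 _ _], head=0, tail=2, size=2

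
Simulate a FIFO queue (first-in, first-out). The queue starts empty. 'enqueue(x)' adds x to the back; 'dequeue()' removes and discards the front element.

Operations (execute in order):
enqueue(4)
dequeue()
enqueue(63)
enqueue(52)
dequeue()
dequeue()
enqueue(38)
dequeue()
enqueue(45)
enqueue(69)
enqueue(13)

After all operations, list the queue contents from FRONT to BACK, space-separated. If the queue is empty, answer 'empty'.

enqueue(4): [4]
dequeue(): []
enqueue(63): [63]
enqueue(52): [63, 52]
dequeue(): [52]
dequeue(): []
enqueue(38): [38]
dequeue(): []
enqueue(45): [45]
enqueue(69): [45, 69]
enqueue(13): [45, 69, 13]

Answer: 45 69 13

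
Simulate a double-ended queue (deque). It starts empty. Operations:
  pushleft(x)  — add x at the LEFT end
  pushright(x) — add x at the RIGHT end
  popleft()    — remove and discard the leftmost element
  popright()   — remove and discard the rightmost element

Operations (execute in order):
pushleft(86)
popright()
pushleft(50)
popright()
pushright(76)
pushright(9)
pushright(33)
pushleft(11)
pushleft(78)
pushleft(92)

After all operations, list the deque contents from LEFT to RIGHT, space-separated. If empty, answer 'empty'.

pushleft(86): [86]
popright(): []
pushleft(50): [50]
popright(): []
pushright(76): [76]
pushright(9): [76, 9]
pushright(33): [76, 9, 33]
pushleft(11): [11, 76, 9, 33]
pushleft(78): [78, 11, 76, 9, 33]
pushleft(92): [92, 78, 11, 76, 9, 33]

Answer: 92 78 11 76 9 33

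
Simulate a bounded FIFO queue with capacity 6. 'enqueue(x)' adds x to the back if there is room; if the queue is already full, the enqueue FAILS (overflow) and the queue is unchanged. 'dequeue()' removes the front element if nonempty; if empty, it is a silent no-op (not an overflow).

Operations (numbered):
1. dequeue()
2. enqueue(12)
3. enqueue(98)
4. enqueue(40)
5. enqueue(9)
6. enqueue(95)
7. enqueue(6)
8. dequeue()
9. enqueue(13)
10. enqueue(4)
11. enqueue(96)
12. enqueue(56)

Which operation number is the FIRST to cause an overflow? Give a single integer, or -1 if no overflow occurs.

Answer: 10

Derivation:
1. dequeue(): empty, no-op, size=0
2. enqueue(12): size=1
3. enqueue(98): size=2
4. enqueue(40): size=3
5. enqueue(9): size=4
6. enqueue(95): size=5
7. enqueue(6): size=6
8. dequeue(): size=5
9. enqueue(13): size=6
10. enqueue(4): size=6=cap → OVERFLOW (fail)
11. enqueue(96): size=6=cap → OVERFLOW (fail)
12. enqueue(56): size=6=cap → OVERFLOW (fail)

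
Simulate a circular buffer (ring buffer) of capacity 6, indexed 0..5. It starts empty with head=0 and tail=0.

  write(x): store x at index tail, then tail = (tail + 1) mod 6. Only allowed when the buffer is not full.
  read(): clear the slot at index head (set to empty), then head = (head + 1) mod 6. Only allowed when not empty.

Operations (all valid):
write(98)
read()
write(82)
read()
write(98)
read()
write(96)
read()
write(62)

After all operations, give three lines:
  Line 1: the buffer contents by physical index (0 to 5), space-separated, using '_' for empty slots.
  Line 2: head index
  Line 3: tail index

write(98): buf=[98 _ _ _ _ _], head=0, tail=1, size=1
read(): buf=[_ _ _ _ _ _], head=1, tail=1, size=0
write(82): buf=[_ 82 _ _ _ _], head=1, tail=2, size=1
read(): buf=[_ _ _ _ _ _], head=2, tail=2, size=0
write(98): buf=[_ _ 98 _ _ _], head=2, tail=3, size=1
read(): buf=[_ _ _ _ _ _], head=3, tail=3, size=0
write(96): buf=[_ _ _ 96 _ _], head=3, tail=4, size=1
read(): buf=[_ _ _ _ _ _], head=4, tail=4, size=0
write(62): buf=[_ _ _ _ 62 _], head=4, tail=5, size=1

Answer: _ _ _ _ 62 _
4
5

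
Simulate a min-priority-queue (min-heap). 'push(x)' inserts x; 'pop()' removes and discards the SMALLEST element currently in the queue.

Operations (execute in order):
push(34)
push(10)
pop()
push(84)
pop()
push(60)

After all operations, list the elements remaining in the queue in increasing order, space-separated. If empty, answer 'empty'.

Answer: 60 84

Derivation:
push(34): heap contents = [34]
push(10): heap contents = [10, 34]
pop() → 10: heap contents = [34]
push(84): heap contents = [34, 84]
pop() → 34: heap contents = [84]
push(60): heap contents = [60, 84]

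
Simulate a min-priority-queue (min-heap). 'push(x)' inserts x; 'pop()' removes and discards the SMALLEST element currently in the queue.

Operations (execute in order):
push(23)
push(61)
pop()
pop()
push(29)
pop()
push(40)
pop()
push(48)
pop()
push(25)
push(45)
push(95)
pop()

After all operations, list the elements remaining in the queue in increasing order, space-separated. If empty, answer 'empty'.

push(23): heap contents = [23]
push(61): heap contents = [23, 61]
pop() → 23: heap contents = [61]
pop() → 61: heap contents = []
push(29): heap contents = [29]
pop() → 29: heap contents = []
push(40): heap contents = [40]
pop() → 40: heap contents = []
push(48): heap contents = [48]
pop() → 48: heap contents = []
push(25): heap contents = [25]
push(45): heap contents = [25, 45]
push(95): heap contents = [25, 45, 95]
pop() → 25: heap contents = [45, 95]

Answer: 45 95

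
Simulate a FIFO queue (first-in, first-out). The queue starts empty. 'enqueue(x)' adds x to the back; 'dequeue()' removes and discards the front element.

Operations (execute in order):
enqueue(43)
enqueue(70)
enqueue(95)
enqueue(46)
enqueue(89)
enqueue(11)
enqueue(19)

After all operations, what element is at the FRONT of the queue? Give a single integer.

enqueue(43): queue = [43]
enqueue(70): queue = [43, 70]
enqueue(95): queue = [43, 70, 95]
enqueue(46): queue = [43, 70, 95, 46]
enqueue(89): queue = [43, 70, 95, 46, 89]
enqueue(11): queue = [43, 70, 95, 46, 89, 11]
enqueue(19): queue = [43, 70, 95, 46, 89, 11, 19]

Answer: 43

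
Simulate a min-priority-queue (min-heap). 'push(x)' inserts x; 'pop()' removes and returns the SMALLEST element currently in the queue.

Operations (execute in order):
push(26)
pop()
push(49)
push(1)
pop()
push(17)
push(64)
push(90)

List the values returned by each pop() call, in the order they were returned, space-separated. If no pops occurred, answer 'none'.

Answer: 26 1

Derivation:
push(26): heap contents = [26]
pop() → 26: heap contents = []
push(49): heap contents = [49]
push(1): heap contents = [1, 49]
pop() → 1: heap contents = [49]
push(17): heap contents = [17, 49]
push(64): heap contents = [17, 49, 64]
push(90): heap contents = [17, 49, 64, 90]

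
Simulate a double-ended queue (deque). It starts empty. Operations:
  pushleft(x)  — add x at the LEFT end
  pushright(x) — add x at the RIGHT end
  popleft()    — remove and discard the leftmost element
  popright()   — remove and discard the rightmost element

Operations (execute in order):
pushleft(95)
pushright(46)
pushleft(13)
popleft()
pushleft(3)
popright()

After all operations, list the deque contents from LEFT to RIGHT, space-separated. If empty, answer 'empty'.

pushleft(95): [95]
pushright(46): [95, 46]
pushleft(13): [13, 95, 46]
popleft(): [95, 46]
pushleft(3): [3, 95, 46]
popright(): [3, 95]

Answer: 3 95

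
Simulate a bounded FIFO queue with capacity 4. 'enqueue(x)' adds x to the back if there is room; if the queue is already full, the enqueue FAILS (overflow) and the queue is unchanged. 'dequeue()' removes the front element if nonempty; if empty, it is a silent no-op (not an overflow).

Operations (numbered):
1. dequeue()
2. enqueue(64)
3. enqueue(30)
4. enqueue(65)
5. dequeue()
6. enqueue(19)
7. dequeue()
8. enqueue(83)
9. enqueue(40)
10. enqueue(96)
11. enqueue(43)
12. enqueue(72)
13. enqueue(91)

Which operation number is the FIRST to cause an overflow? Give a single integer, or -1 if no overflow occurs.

Answer: 10

Derivation:
1. dequeue(): empty, no-op, size=0
2. enqueue(64): size=1
3. enqueue(30): size=2
4. enqueue(65): size=3
5. dequeue(): size=2
6. enqueue(19): size=3
7. dequeue(): size=2
8. enqueue(83): size=3
9. enqueue(40): size=4
10. enqueue(96): size=4=cap → OVERFLOW (fail)
11. enqueue(43): size=4=cap → OVERFLOW (fail)
12. enqueue(72): size=4=cap → OVERFLOW (fail)
13. enqueue(91): size=4=cap → OVERFLOW (fail)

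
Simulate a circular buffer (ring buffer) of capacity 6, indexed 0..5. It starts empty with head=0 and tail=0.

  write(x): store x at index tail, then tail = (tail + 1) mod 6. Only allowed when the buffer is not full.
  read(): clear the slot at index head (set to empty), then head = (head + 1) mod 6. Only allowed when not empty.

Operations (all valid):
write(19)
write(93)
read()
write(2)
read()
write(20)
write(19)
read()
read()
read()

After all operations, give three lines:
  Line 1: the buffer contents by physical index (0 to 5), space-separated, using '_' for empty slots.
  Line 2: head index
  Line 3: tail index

write(19): buf=[19 _ _ _ _ _], head=0, tail=1, size=1
write(93): buf=[19 93 _ _ _ _], head=0, tail=2, size=2
read(): buf=[_ 93 _ _ _ _], head=1, tail=2, size=1
write(2): buf=[_ 93 2 _ _ _], head=1, tail=3, size=2
read(): buf=[_ _ 2 _ _ _], head=2, tail=3, size=1
write(20): buf=[_ _ 2 20 _ _], head=2, tail=4, size=2
write(19): buf=[_ _ 2 20 19 _], head=2, tail=5, size=3
read(): buf=[_ _ _ 20 19 _], head=3, tail=5, size=2
read(): buf=[_ _ _ _ 19 _], head=4, tail=5, size=1
read(): buf=[_ _ _ _ _ _], head=5, tail=5, size=0

Answer: _ _ _ _ _ _
5
5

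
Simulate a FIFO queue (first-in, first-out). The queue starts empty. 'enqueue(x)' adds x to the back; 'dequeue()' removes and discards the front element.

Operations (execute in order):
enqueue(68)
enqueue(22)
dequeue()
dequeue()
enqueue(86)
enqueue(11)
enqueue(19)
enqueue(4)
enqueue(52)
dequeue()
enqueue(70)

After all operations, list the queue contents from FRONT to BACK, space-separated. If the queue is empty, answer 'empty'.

enqueue(68): [68]
enqueue(22): [68, 22]
dequeue(): [22]
dequeue(): []
enqueue(86): [86]
enqueue(11): [86, 11]
enqueue(19): [86, 11, 19]
enqueue(4): [86, 11, 19, 4]
enqueue(52): [86, 11, 19, 4, 52]
dequeue(): [11, 19, 4, 52]
enqueue(70): [11, 19, 4, 52, 70]

Answer: 11 19 4 52 70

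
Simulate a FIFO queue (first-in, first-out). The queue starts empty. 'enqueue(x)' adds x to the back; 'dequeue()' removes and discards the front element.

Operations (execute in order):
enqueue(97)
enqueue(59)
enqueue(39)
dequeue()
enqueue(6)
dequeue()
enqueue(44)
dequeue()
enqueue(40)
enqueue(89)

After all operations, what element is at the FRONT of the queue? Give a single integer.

enqueue(97): queue = [97]
enqueue(59): queue = [97, 59]
enqueue(39): queue = [97, 59, 39]
dequeue(): queue = [59, 39]
enqueue(6): queue = [59, 39, 6]
dequeue(): queue = [39, 6]
enqueue(44): queue = [39, 6, 44]
dequeue(): queue = [6, 44]
enqueue(40): queue = [6, 44, 40]
enqueue(89): queue = [6, 44, 40, 89]

Answer: 6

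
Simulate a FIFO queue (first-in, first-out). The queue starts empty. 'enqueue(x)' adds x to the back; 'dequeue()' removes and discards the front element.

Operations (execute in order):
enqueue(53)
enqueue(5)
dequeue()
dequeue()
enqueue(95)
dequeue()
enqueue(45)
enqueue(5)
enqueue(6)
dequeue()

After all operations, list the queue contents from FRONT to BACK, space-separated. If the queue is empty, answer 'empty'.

enqueue(53): [53]
enqueue(5): [53, 5]
dequeue(): [5]
dequeue(): []
enqueue(95): [95]
dequeue(): []
enqueue(45): [45]
enqueue(5): [45, 5]
enqueue(6): [45, 5, 6]
dequeue(): [5, 6]

Answer: 5 6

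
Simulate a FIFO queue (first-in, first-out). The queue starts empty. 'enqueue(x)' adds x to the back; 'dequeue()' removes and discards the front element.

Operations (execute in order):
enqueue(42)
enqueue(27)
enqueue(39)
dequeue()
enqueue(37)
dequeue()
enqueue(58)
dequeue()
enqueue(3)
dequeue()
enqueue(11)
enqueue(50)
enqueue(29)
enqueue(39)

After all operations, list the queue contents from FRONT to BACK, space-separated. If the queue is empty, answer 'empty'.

Answer: 58 3 11 50 29 39

Derivation:
enqueue(42): [42]
enqueue(27): [42, 27]
enqueue(39): [42, 27, 39]
dequeue(): [27, 39]
enqueue(37): [27, 39, 37]
dequeue(): [39, 37]
enqueue(58): [39, 37, 58]
dequeue(): [37, 58]
enqueue(3): [37, 58, 3]
dequeue(): [58, 3]
enqueue(11): [58, 3, 11]
enqueue(50): [58, 3, 11, 50]
enqueue(29): [58, 3, 11, 50, 29]
enqueue(39): [58, 3, 11, 50, 29, 39]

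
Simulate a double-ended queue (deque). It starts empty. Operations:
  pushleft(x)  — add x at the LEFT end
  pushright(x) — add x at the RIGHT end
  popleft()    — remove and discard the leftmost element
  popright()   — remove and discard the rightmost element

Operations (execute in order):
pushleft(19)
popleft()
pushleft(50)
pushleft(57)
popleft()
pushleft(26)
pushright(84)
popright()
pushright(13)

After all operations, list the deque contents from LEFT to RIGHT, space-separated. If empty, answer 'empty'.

Answer: 26 50 13

Derivation:
pushleft(19): [19]
popleft(): []
pushleft(50): [50]
pushleft(57): [57, 50]
popleft(): [50]
pushleft(26): [26, 50]
pushright(84): [26, 50, 84]
popright(): [26, 50]
pushright(13): [26, 50, 13]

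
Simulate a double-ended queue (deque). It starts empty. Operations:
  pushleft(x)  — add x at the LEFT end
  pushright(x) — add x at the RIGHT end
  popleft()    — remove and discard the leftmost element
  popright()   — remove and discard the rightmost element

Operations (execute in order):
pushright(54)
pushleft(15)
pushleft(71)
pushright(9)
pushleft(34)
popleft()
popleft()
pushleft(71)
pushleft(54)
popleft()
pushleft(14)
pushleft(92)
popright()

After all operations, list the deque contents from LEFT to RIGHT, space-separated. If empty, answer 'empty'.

Answer: 92 14 71 15 54

Derivation:
pushright(54): [54]
pushleft(15): [15, 54]
pushleft(71): [71, 15, 54]
pushright(9): [71, 15, 54, 9]
pushleft(34): [34, 71, 15, 54, 9]
popleft(): [71, 15, 54, 9]
popleft(): [15, 54, 9]
pushleft(71): [71, 15, 54, 9]
pushleft(54): [54, 71, 15, 54, 9]
popleft(): [71, 15, 54, 9]
pushleft(14): [14, 71, 15, 54, 9]
pushleft(92): [92, 14, 71, 15, 54, 9]
popright(): [92, 14, 71, 15, 54]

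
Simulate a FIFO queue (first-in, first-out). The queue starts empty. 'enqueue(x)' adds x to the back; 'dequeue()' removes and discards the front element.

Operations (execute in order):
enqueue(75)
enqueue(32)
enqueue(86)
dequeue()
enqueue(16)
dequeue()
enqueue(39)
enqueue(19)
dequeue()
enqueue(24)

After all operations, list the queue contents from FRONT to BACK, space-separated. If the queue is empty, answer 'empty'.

enqueue(75): [75]
enqueue(32): [75, 32]
enqueue(86): [75, 32, 86]
dequeue(): [32, 86]
enqueue(16): [32, 86, 16]
dequeue(): [86, 16]
enqueue(39): [86, 16, 39]
enqueue(19): [86, 16, 39, 19]
dequeue(): [16, 39, 19]
enqueue(24): [16, 39, 19, 24]

Answer: 16 39 19 24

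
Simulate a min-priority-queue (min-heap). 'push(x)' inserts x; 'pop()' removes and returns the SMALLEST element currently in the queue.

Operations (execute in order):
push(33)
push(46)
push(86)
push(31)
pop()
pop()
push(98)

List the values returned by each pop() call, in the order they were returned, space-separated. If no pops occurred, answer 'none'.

Answer: 31 33

Derivation:
push(33): heap contents = [33]
push(46): heap contents = [33, 46]
push(86): heap contents = [33, 46, 86]
push(31): heap contents = [31, 33, 46, 86]
pop() → 31: heap contents = [33, 46, 86]
pop() → 33: heap contents = [46, 86]
push(98): heap contents = [46, 86, 98]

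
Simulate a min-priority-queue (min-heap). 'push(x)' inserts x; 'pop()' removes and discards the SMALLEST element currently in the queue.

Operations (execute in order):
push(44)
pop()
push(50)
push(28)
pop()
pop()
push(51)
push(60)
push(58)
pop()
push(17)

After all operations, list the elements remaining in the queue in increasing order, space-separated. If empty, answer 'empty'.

Answer: 17 58 60

Derivation:
push(44): heap contents = [44]
pop() → 44: heap contents = []
push(50): heap contents = [50]
push(28): heap contents = [28, 50]
pop() → 28: heap contents = [50]
pop() → 50: heap contents = []
push(51): heap contents = [51]
push(60): heap contents = [51, 60]
push(58): heap contents = [51, 58, 60]
pop() → 51: heap contents = [58, 60]
push(17): heap contents = [17, 58, 60]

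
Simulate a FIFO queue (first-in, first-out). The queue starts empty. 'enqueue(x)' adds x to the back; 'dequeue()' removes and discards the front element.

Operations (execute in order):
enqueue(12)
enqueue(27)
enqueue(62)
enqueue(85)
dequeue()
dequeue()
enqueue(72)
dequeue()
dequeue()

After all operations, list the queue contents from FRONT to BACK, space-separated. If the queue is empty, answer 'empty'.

Answer: 72

Derivation:
enqueue(12): [12]
enqueue(27): [12, 27]
enqueue(62): [12, 27, 62]
enqueue(85): [12, 27, 62, 85]
dequeue(): [27, 62, 85]
dequeue(): [62, 85]
enqueue(72): [62, 85, 72]
dequeue(): [85, 72]
dequeue(): [72]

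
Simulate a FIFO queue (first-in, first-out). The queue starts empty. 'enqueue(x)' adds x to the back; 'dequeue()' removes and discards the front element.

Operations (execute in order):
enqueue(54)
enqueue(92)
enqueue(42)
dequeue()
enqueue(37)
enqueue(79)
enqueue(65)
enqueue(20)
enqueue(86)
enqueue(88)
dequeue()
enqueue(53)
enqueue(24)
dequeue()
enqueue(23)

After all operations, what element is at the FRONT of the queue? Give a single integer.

Answer: 37

Derivation:
enqueue(54): queue = [54]
enqueue(92): queue = [54, 92]
enqueue(42): queue = [54, 92, 42]
dequeue(): queue = [92, 42]
enqueue(37): queue = [92, 42, 37]
enqueue(79): queue = [92, 42, 37, 79]
enqueue(65): queue = [92, 42, 37, 79, 65]
enqueue(20): queue = [92, 42, 37, 79, 65, 20]
enqueue(86): queue = [92, 42, 37, 79, 65, 20, 86]
enqueue(88): queue = [92, 42, 37, 79, 65, 20, 86, 88]
dequeue(): queue = [42, 37, 79, 65, 20, 86, 88]
enqueue(53): queue = [42, 37, 79, 65, 20, 86, 88, 53]
enqueue(24): queue = [42, 37, 79, 65, 20, 86, 88, 53, 24]
dequeue(): queue = [37, 79, 65, 20, 86, 88, 53, 24]
enqueue(23): queue = [37, 79, 65, 20, 86, 88, 53, 24, 23]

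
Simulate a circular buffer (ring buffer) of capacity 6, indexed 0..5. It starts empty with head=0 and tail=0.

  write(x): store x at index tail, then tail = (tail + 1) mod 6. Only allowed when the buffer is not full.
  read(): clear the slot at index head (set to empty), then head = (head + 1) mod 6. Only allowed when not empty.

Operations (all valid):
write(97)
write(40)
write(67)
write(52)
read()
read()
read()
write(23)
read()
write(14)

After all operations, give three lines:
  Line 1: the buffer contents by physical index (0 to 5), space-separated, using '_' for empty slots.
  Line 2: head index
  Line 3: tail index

write(97): buf=[97 _ _ _ _ _], head=0, tail=1, size=1
write(40): buf=[97 40 _ _ _ _], head=0, tail=2, size=2
write(67): buf=[97 40 67 _ _ _], head=0, tail=3, size=3
write(52): buf=[97 40 67 52 _ _], head=0, tail=4, size=4
read(): buf=[_ 40 67 52 _ _], head=1, tail=4, size=3
read(): buf=[_ _ 67 52 _ _], head=2, tail=4, size=2
read(): buf=[_ _ _ 52 _ _], head=3, tail=4, size=1
write(23): buf=[_ _ _ 52 23 _], head=3, tail=5, size=2
read(): buf=[_ _ _ _ 23 _], head=4, tail=5, size=1
write(14): buf=[_ _ _ _ 23 14], head=4, tail=0, size=2

Answer: _ _ _ _ 23 14
4
0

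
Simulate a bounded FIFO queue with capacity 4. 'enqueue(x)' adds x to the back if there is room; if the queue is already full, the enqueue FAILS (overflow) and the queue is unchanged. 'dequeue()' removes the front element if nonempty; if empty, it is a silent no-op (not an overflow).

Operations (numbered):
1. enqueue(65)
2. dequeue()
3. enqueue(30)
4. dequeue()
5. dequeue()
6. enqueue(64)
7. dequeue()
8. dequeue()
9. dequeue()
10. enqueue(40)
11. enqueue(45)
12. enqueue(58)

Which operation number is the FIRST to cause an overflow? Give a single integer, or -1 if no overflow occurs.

1. enqueue(65): size=1
2. dequeue(): size=0
3. enqueue(30): size=1
4. dequeue(): size=0
5. dequeue(): empty, no-op, size=0
6. enqueue(64): size=1
7. dequeue(): size=0
8. dequeue(): empty, no-op, size=0
9. dequeue(): empty, no-op, size=0
10. enqueue(40): size=1
11. enqueue(45): size=2
12. enqueue(58): size=3

Answer: -1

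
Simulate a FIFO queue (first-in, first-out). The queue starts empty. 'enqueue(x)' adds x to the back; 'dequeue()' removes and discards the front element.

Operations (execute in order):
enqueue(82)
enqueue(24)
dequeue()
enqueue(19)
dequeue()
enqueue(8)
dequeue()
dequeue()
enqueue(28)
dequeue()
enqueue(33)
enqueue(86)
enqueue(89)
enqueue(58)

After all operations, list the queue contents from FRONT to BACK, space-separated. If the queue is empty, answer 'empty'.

Answer: 33 86 89 58

Derivation:
enqueue(82): [82]
enqueue(24): [82, 24]
dequeue(): [24]
enqueue(19): [24, 19]
dequeue(): [19]
enqueue(8): [19, 8]
dequeue(): [8]
dequeue(): []
enqueue(28): [28]
dequeue(): []
enqueue(33): [33]
enqueue(86): [33, 86]
enqueue(89): [33, 86, 89]
enqueue(58): [33, 86, 89, 58]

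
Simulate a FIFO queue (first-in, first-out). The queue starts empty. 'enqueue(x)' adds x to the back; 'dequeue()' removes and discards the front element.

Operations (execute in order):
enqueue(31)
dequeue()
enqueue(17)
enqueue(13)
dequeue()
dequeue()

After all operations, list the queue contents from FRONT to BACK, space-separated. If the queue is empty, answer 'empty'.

enqueue(31): [31]
dequeue(): []
enqueue(17): [17]
enqueue(13): [17, 13]
dequeue(): [13]
dequeue(): []

Answer: empty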